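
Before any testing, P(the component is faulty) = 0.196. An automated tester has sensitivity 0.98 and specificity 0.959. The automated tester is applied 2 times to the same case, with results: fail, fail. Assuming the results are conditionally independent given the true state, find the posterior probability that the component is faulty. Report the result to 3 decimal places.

Posterior P(H) ≈ 0.993

With H the event that the component is faulty, the joint likelihood of the observed sequence is P(data|H) = 0.98·0.98 = 0.96040 and P(data|¬H) = 0.041·0.041 = 0.0016810.
Bayes: P(H|data) = 0.196·0.96040 / (0.196·0.96040 + 0.804·0.0016810) = 0.18824/0.18959 = 0.9929.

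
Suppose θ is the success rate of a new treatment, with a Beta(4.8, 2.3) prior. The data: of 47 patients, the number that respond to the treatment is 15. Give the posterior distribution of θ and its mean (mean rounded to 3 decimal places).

Observing 15 successes and 32 failures updates Beta(4.8, 2.3) by adding the success and failure counts to the two shape parameters: α = 4.8+15 = 19.8, β = 2.3+32 = 34.3.
E[θ | data] = 19.8/(19.8+34.3) = 0.366.

Posterior: Beta(19.8, 34.3); mean ≈ 0.366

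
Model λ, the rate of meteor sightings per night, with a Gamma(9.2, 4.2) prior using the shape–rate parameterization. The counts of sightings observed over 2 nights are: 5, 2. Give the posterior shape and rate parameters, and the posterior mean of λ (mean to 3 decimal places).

Total count ∑xᵢ = 7 over n = 2 nights.
Gamma is conjugate to the Poisson likelihood: posterior is Gamma(shape = 9.2+7 = 16.2, rate = 4.2+2 = 6.2).
Posterior mean = shape/rate = 16.2/6.2 = 2.613.

Posterior: Gamma(shape=16.2, rate=6.2); mean ≈ 2.613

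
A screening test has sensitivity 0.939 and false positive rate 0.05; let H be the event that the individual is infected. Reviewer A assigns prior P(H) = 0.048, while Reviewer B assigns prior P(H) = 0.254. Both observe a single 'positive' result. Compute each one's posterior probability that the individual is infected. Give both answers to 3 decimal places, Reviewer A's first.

Reviewer A: 0.486; Reviewer B: 0.865

P('+'|H) = 0.939, P('+'|¬H) = 0.05.
Reviewer A: numerator 0.939·0.048 = 0.045072; evidence = 0.045072+0.05·0.952 = 0.092672; posterior = 0.486.
Reviewer B: numerator 0.939·0.254 = 0.23851; evidence = 0.23851+0.05·0.746 = 0.27581; posterior = 0.865.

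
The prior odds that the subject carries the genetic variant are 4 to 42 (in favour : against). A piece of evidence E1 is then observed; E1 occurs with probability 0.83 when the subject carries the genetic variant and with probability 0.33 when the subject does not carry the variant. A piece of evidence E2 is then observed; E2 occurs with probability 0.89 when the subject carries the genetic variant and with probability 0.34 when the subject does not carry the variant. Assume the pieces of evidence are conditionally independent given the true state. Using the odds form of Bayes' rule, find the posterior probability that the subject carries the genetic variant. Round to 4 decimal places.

Posterior probability ≈ 0.3854

Prior odds = 4/42 = 0.095238.
Likelihood ratio for E1 = 0.83/0.33 = 2.5152.
Likelihood ratio for E2 = 0.89/0.34 = 2.6176.
Posterior odds = prior odds × LR₁ × LR₂ = 0.62703.
Posterior probability = odds/(1+odds) = 0.62703/1.6270 = 0.3854.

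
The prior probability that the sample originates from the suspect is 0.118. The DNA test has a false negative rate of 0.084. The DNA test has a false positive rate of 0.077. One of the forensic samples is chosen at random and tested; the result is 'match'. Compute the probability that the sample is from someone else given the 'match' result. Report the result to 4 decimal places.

Write H for 'the sample originates from the suspect'. Prior odds H:¬H = 0.118/0.882 = 0.13379. For the 'match' outcome, the likelihood ratio is 0.916/0.077 = 11.896.
Posterior odds = 0.13379 × 11.896 = 1.5915, so P(H|E) = 1.5915/(1+1.5915) = 0.6141. Then P(¬H|E) = 1 − 0.6141 = 0.3859.

P(¬H | E) ≈ 0.3859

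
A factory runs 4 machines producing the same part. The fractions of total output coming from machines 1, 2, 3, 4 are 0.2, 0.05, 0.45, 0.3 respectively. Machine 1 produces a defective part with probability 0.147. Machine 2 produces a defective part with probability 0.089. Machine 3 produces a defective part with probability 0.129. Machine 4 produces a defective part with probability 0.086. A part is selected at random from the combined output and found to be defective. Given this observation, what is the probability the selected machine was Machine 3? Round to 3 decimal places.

Posterior probability ≈ 0.493

Tabulate prior·likelihood by source: [1] prior 0.2, lik 0.147, product 0.02940; [2] prior 0.05, lik 0.089, product 0.004450; [3] prior 0.45, lik 0.129, product 0.05805; [4] prior 0.3, lik 0.086, product 0.02580.
Normalizing constant = 0.11770; the posterior for Machine 3 is its product over the sum, 0.05805/0.11770 = 0.493.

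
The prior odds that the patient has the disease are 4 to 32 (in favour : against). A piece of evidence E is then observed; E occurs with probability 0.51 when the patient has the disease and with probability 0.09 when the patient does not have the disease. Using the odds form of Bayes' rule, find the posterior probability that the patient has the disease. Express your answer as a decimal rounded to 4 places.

Prior odds = 4/32 = 0.12500.
Likelihood ratio for E = 0.51/0.09 = 5.6667.
Posterior odds = prior odds × LR = 0.70833.
Posterior probability = odds/(1+odds) = 0.70833/1.7083 = 0.4146.

Posterior probability ≈ 0.4146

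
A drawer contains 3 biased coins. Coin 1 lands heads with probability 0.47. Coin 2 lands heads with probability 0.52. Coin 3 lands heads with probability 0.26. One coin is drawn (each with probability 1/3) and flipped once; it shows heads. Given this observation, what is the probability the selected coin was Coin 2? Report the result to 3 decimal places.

Posterior probability ≈ 0.416

Tabulate prior·likelihood by source: [1] prior 0.333333, lik 0.47, product 0.1567; [2] prior 0.333333, lik 0.52, product 0.1733; [3] prior 0.333333, lik 0.26, product 0.08667.
Normalizing constant = 0.41667; the posterior for Coin 2 is its product over the sum, 0.1733/0.41667 = 0.416.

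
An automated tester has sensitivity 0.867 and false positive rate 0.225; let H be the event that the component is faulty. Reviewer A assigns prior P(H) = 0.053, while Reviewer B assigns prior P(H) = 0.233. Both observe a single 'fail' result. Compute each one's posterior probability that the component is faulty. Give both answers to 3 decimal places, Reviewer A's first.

P('+'|H) = 0.867, P('+'|¬H) = 0.225.
Reviewer A: numerator 0.867·0.053 = 0.045951; evidence = 0.045951+0.225·0.947 = 0.25903; posterior = 0.177.
Reviewer B: numerator 0.867·0.233 = 0.20201; evidence = 0.20201+0.225·0.767 = 0.37459; posterior = 0.539.

Reviewer A: 0.177; Reviewer B: 0.539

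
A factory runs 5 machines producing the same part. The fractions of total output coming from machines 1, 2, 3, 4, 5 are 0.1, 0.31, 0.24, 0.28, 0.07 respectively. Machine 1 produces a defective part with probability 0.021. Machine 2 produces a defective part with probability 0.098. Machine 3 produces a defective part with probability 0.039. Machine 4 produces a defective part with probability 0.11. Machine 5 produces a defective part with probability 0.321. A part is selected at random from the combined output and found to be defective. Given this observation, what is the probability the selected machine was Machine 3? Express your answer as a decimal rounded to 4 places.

Posterior probability ≈ 0.0984

P(defective|M1) = 0.021; P(defective|M2) = 0.098; P(defective|M3) = 0.039; P(defective|M4) = 0.11; P(defective|M5) = 0.321.
Prior × likelihood for each source: 0.1·0.021=0.002100, 0.31·0.098=0.03038, 0.24·0.039=0.009360, 0.28·0.11=0.03080, 0.07·0.321=0.02247. Summing gives P(defective) = 0.095110.
P(Machine 3 | defective) = 0.009360 / 0.095110 = 0.0984.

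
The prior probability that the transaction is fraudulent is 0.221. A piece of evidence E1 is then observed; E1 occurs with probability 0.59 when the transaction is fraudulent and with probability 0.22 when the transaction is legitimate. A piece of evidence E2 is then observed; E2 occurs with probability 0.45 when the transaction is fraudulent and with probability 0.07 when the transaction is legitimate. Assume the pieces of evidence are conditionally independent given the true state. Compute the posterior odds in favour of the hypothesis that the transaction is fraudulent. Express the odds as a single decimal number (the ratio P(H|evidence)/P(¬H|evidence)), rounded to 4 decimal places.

Posterior odds ≈ 4.8910

Prior odds = 0.221/(1−0.221) = 0.28370.
Likelihood ratio for E1 = 0.59/0.22 = 2.6818.
Likelihood ratio for E2 = 0.45/0.07 = 6.4286.
Posterior odds = prior odds × LR₁ × LR₂ = 4.8910.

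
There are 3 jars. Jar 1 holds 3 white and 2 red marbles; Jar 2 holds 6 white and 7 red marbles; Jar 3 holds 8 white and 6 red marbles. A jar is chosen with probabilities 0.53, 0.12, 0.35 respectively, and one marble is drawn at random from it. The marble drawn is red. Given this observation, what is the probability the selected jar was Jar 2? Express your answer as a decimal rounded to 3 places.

Tabulate prior·likelihood by source: [1] prior 0.53, lik 0.4, product 0.2120; [2] prior 0.12, lik 0.5385, product 0.06462; [3] prior 0.35, lik 0.4286, product 0.1500.
Normalizing constant = 0.42662; the posterior for Jar 2 is its product over the sum, 0.06462/0.42662 = 0.151.

Posterior probability ≈ 0.151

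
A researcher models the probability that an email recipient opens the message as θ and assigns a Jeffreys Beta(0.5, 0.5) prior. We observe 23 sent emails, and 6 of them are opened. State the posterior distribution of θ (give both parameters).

The binomial likelihood is conjugate to the Beta prior: with 6 successes and 17 failures, the posterior is Beta(0.5+6, 0.5+17) = Beta(6.5, 17.5).

Posterior: Beta(6.5, 17.5)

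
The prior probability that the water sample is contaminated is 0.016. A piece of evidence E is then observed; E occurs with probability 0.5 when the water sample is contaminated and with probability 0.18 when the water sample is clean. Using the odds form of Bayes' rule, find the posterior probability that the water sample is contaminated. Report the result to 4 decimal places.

Posterior probability ≈ 0.0432

Prior odds = 0.016/(1−0.016) = 0.016260. In log-odds, ln(0.016260) = -4.1190.
Add log likelihood ratio: ln(2.7778) = 1.0217.
Posterior log-odds = -3.0974, so posterior odds = exp(-3.0974) = 0.045167. Converting, P(H|E) = 0.045167/1.0452 = 0.0432.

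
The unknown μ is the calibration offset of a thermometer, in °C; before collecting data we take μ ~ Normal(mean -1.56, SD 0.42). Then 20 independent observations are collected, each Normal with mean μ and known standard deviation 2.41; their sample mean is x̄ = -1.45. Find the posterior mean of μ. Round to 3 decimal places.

Posterior mean ≈ -1.518

Prior precision 1/τ₀² = 1/0.42² = 5.66893; data precision n/σ² = 20/2.41² = 3.44347.
Posterior precision = 5.66893 + 3.44347 = 9.11240.
Posterior mean = (5.66893·-1.56 + 3.44347·-1.45) / 9.11240 = -1.518.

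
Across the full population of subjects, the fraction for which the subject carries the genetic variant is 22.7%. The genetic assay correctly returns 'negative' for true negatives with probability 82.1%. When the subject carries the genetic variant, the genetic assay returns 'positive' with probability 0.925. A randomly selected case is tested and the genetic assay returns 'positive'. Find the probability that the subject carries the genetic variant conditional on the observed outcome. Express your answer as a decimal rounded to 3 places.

Write H for 'the subject carries the genetic variant'. Prior odds H:¬H = 0.227/0.773 = 0.29366. For the 'positive' outcome, the likelihood ratio is 0.925/0.179 = 5.1676.
Posterior odds = 0.29366 × 5.1676 = 1.5175, so P(H|E) = 1.5175/(1+1.5175) = 0.603.

P(H | E) ≈ 0.603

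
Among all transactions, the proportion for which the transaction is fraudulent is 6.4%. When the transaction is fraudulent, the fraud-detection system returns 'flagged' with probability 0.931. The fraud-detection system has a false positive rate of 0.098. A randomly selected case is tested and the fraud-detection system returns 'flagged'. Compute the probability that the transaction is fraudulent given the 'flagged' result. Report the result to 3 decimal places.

Let H be the event that the transaction is fraudulent. P(H) = 0.064, so P(¬H) = 0.936. With E the 'flagged' result, P(E|H) = 0.931 and P(E|¬H) = 0.098.
P(E) = 0.931·0.064 + 0.098·0.936 = 0.059584 + 0.091728 = 0.15131.
By Bayes' theorem, P(H|E) = 0.059584 / 0.15131 = 0.394.

P(H | E) ≈ 0.394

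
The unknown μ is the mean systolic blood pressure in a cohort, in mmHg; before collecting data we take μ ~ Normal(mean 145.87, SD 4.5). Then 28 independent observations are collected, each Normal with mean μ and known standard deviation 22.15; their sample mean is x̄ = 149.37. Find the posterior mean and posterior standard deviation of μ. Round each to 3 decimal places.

Prior precision 1/τ₀² = 1/4.5² = 0.0493827; data precision n/σ² = 28/22.15² = 0.0570704.
Posterior precision = 0.0493827 + 0.0570704 = 0.106453, giving posterior SD = 1/√0.106453 = 3.065.
Posterior mean = (0.0493827·145.87 + 0.0570704·149.37) / 0.106453 = 147.746.

Posterior mean ≈ 147.746; posterior SD ≈ 3.065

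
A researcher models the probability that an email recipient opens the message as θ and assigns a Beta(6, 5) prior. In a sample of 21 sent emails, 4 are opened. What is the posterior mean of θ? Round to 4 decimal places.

Posterior mean ≈ 0.3125

The binomial likelihood is conjugate to the Beta prior: with 4 successes and 17 failures, the posterior is Beta(6+4, 5+17) = Beta(10, 22).
Posterior mean = α/(α+β) = 10/32 = 0.3125.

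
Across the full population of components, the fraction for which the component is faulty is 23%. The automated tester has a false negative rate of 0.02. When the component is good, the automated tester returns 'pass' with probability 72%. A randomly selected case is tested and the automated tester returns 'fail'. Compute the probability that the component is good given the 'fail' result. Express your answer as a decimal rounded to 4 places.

Write H for 'the component is faulty'. Prior odds H:¬H = 0.23/0.77 = 0.29870. For the 'fail' outcome, the likelihood ratio is 0.98/0.28 = 3.5000.
Posterior odds = 0.29870 × 3.5000 = 1.0455, so P(H|E) = 1.0455/(1+1.0455) = 0.5111. Then P(¬H|E) = 1 − 0.5111 = 0.4889.

P(¬H | E) ≈ 0.4889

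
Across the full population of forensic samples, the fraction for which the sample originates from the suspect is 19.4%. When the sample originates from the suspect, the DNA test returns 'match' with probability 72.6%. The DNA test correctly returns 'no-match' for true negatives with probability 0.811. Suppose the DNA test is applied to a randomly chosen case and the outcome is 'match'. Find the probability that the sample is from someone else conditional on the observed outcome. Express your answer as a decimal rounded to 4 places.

P(¬H | E) ≈ 0.5196

Let H be the event that the sample originates from the suspect. P(H) = 0.194, so P(¬H) = 0.806. With E the 'match' result, P(E|H) = 0.726 and P(E|¬H) = 0.189.
P(E) = 0.726·0.194 + 0.189·0.806 = 0.14084 + 0.15233 = 0.29318.
By Bayes' theorem, P(H|E) = 0.14084 / 0.29318 = 0.4804. Hence P(¬H|E) = 1 − 0.4804 = 0.5196.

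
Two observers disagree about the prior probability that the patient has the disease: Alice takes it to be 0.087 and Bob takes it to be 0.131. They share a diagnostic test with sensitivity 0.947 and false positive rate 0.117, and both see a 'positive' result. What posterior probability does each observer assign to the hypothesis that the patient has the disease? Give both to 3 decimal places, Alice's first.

Alice: 0.435; Bob: 0.550

P('+'|H) = 0.947, P('+'|¬H) = 0.117.
Alice: numerator 0.947·0.087 = 0.082389; evidence = 0.082389+0.117·0.913 = 0.18921; posterior = 0.435.
Bob: numerator 0.947·0.131 = 0.12406; evidence = 0.12406+0.117·0.869 = 0.22573; posterior = 0.550.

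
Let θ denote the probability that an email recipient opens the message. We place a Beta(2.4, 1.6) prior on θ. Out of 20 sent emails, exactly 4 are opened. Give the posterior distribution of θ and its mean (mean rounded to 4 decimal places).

Posterior: Beta(6.4, 17.6); mean ≈ 0.2667

Observing 4 successes and 16 failures updates Beta(2.4, 1.6) by adding the success and failure counts to the two shape parameters: α = 2.4+4 = 6.4, β = 1.6+16 = 17.6.
E[θ | data] = 6.4/(6.4+17.6) = 0.2667.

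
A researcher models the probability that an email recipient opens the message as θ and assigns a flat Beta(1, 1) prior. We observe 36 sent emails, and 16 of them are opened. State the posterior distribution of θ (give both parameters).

Posterior: Beta(17, 21)

Observing 16 successes and 20 failures updates Beta(1, 1) by adding the success and failure counts to the two shape parameters: α = 1+16 = 17, β = 1+20 = 21.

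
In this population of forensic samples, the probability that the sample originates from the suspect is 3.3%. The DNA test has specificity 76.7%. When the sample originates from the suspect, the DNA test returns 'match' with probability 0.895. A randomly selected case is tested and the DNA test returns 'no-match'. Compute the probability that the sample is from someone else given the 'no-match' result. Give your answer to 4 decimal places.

P(¬H | E) ≈ 0.9953

Let H be the event that the sample originates from the suspect. P(H) = 0.033, so P(¬H) = 0.967. With E the 'no-match' result, P(E|H) = 0.105 and P(E|¬H) = 0.767.
P(E) = 0.105·0.033 + 0.767·0.967 = 0.0034650 + 0.74169 = 0.74515.
By Bayes' theorem, P(H|E) = 0.0034650 / 0.74515 = 0.0047. Hence P(¬H|E) = 1 − 0.0047 = 0.9953.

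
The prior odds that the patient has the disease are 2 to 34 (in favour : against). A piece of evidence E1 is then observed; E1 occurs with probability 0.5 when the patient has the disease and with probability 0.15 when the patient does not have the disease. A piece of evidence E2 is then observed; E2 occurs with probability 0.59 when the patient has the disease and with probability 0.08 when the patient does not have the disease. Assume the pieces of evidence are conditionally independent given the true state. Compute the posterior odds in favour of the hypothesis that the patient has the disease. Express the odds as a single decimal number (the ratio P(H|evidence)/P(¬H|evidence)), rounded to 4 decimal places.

Posterior odds ≈ 1.4461

Prior odds = 2/34 = 0.058824.
Likelihood ratio for E1 = 0.5/0.15 = 3.3333.
Likelihood ratio for E2 = 0.59/0.08 = 7.3750.
Posterior odds = prior odds × LR₁ × LR₂ = 1.4461.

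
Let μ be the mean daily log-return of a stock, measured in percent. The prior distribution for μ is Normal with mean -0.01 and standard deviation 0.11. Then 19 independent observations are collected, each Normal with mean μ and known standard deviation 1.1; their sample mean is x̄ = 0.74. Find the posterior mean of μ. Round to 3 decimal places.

Prior precision 1/τ₀² = 1/0.11² = 82.6446; data precision n/σ² = 19/1.1² = 15.7025.
Posterior precision = 82.6446 + 15.7025 = 98.3471.
Posterior mean = (82.6446·-0.01 + 15.7025·0.74) / 98.3471 = 0.110.

Posterior mean ≈ 0.110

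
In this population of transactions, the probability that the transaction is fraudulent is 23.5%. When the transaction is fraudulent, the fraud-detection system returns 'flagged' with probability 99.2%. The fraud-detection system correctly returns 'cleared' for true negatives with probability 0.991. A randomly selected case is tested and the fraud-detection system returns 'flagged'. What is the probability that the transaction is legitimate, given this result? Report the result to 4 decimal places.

Write H for 'the transaction is fraudulent'. Prior odds H:¬H = 0.235/0.765 = 0.30719. For the 'flagged' outcome, the likelihood ratio is 0.992/0.009 = 110.22.
Posterior odds = 0.30719 × 110.22 = 33.859, so P(H|E) = 33.859/(1+33.859) = 0.9713. Then P(¬H|E) = 1 − 0.9713 = 0.0287.

P(¬H | E) ≈ 0.0287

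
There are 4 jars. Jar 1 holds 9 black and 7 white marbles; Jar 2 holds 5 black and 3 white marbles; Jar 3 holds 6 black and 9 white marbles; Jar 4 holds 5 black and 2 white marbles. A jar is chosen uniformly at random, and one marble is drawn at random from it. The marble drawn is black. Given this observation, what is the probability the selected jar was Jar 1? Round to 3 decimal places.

Posterior probability ≈ 0.244

P(black|Jar 1) = 0.5625; P(black|Jar 2) = 0.625; P(black|Jar 3) = 0.4; P(black|Jar 4) = 0.7143.
Prior × likelihood for each source: 0.25·0.5625=0.1406, 0.25·0.625=0.1562, 0.25·0.4=0.1000, 0.25·0.7143=0.1786. Summing gives P(black) = 0.57545.
P(Jar 1 | black) = 0.1406 / 0.57545 = 0.244.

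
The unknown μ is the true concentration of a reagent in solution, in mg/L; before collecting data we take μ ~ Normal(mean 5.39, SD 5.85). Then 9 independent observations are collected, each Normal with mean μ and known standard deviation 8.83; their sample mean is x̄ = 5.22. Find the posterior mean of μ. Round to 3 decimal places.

Posterior mean ≈ 5.254

With known σ, the Normal prior is conjugate. Weight on the data is w = (n/σ²)/(n/σ² + 1/τ₀²) = 0.115431/(0.115431+0.0292205) = 0.79799.
Posterior mean = w·x̄ + (1−w)·μ₀ = 0.79799·5.22 + 0.20201·5.39 = 5.254.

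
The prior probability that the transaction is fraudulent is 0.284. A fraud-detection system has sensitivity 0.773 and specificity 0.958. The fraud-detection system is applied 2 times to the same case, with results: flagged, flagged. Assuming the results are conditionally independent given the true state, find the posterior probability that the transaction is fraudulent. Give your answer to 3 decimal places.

Posterior P(H) ≈ 0.993

Let H be the event that the transaction is fraudulent; start with P(H) = 0.284. P('flagged'|H) = 0.773, P('flagged'|¬H) = 0.042.
Update on result 1 ('flagged'): P(H) ← 0.773·0.2840 / (0.773·0.2840 + 0.042·0.7160) = 0.21953/0.24960 = 0.8795.
Update on result 2 ('flagged'): P(H) ← 0.773·0.8795 / (0.773·0.8795 + 0.042·0.1205) = 0.67987/0.68493 = 0.9926.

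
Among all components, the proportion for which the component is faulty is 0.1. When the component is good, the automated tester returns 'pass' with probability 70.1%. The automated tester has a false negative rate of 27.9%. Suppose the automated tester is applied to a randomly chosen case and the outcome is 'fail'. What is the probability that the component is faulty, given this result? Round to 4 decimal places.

P(H | E) ≈ 0.2113

Let H be the event that the component is faulty. P(H) = 0.1, so P(¬H) = 0.9. With E the 'fail' result, P(E|H) = 0.721 and P(E|¬H) = 0.299.
P(E) = 0.721·0.1 + 0.299·0.9 = 0.072100 + 0.26910 = 0.34120.
By Bayes' theorem, P(H|E) = 0.072100 / 0.34120 = 0.2113.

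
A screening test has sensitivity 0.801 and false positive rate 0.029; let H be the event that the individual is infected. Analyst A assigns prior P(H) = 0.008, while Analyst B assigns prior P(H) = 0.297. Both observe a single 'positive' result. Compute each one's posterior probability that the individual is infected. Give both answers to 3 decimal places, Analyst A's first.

P('+'|H) = 0.801, P('+'|¬H) = 0.029.
Analyst A: numerator 0.801·0.008 = 0.0064080; evidence = 0.0064080+0.029·0.992 = 0.035176; posterior = 0.182.
Analyst B: numerator 0.801·0.297 = 0.23790; evidence = 0.23790+0.029·0.703 = 0.25828; posterior = 0.921.

Analyst A: 0.182; Analyst B: 0.921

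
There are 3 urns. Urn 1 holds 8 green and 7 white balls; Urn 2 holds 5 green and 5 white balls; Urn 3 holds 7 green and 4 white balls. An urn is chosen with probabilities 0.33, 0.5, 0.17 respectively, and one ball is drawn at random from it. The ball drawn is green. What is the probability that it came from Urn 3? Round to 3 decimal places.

P(green|Urn 1) = 0.5333; P(green|Urn 2) = 0.5; P(green|Urn 3) = 0.6364.
Prior × likelihood for each source: 0.33·0.5333=0.1760, 0.5·0.5=0.2500, 0.17·0.6364=0.1082. Summing gives P(green) = 0.53418.
P(Urn 3 | green) = 0.1082 / 0.53418 = 0.203.

Posterior probability ≈ 0.203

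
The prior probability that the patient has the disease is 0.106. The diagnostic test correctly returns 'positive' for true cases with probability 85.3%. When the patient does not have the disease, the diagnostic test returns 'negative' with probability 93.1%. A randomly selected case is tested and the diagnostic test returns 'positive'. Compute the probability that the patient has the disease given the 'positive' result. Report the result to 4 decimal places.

P(H | E) ≈ 0.5944

Write H for 'the patient has the disease'. Prior odds H:¬H = 0.106/0.894 = 0.11857. For the 'positive' outcome, the likelihood ratio is 0.853/0.069 = 12.362.
Posterior odds = 0.11857 × 12.362 = 1.4658, so P(H|E) = 1.4658/(1+1.4658) = 0.5944.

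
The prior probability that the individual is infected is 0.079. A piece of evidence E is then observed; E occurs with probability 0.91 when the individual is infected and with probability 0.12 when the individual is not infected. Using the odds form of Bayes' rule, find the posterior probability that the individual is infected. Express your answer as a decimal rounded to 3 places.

Prior odds = 0.079/(1−0.079) = 0.085776. In log-odds, ln(0.085776) = -2.4560.
Add log likelihood ratio: ln(7.5833) = 2.0260.
Posterior log-odds = -0.43006, so posterior odds = exp(-0.43006) = 0.65047. Converting, P(H|E) = 0.65047/1.6505 = 0.394.

Posterior probability ≈ 0.394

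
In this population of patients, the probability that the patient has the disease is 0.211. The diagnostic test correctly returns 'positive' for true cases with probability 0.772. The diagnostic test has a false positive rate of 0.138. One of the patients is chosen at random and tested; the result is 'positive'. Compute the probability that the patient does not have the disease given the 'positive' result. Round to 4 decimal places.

P(¬H | E) ≈ 0.4006

Let H be the event that the patient has the disease. P(H) = 0.211, so P(¬H) = 0.789. With E the 'positive' result, P(E|H) = 0.772 and P(E|¬H) = 0.138.
P(E) = 0.772·0.211 + 0.138·0.789 = 0.16289 + 0.10888 = 0.27177.
By Bayes' theorem, P(H|E) = 0.16289 / 0.27177 = 0.5994. Hence P(¬H|E) = 1 − 0.5994 = 0.4006.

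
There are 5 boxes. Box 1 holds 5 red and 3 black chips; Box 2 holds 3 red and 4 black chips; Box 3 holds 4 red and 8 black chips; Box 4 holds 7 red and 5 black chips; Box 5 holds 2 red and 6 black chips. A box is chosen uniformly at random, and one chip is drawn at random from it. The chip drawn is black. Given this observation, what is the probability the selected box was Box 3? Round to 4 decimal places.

Posterior probability ≈ 0.2398

Tabulate prior·likelihood by source: [1] prior 0.2, lik 0.375, product 0.07500; [2] prior 0.2, lik 0.5714, product 0.1143; [3] prior 0.2, lik 0.6667, product 0.1333; [4] prior 0.2, lik 0.4167, product 0.08333; [5] prior 0.2, lik 0.75, product 0.1500.
Normalizing constant = 0.55595; the posterior for Box 3 is its product over the sum, 0.1333/0.55595 = 0.2398.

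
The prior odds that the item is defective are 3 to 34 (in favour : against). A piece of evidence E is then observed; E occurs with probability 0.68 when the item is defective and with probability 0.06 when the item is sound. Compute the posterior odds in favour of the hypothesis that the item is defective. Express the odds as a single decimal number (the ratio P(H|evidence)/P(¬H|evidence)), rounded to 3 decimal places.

Prior odds = 3/34 = 0.088235.
Likelihood ratio for E = 0.68/0.06 = 11.333.
Posterior odds = prior odds × LR = 1.0000.

Posterior odds ≈ 1.000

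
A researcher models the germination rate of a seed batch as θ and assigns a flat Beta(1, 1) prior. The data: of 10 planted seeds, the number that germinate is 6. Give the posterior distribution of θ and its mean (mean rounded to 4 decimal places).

Posterior: Beta(7, 5); mean ≈ 0.5833

The binomial likelihood is conjugate to the Beta prior: with 6 successes and 4 failures, the posterior is Beta(1+6, 1+4) = Beta(7, 5).
Posterior mean = α/(α+β) = 7/12 = 0.5833.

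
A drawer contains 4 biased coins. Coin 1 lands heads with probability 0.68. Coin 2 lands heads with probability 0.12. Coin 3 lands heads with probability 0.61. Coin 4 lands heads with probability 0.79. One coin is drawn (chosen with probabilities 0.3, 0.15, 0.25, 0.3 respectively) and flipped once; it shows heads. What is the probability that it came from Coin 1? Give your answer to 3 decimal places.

P(heads|C1) = 0.68; P(heads|C2) = 0.12; P(heads|C3) = 0.61; P(heads|C4) = 0.79.
Prior × likelihood for each source: 0.3·0.68=0.2040, 0.15·0.12=0.01800, 0.25·0.61=0.1525, 0.3·0.79=0.2370. Summing gives P(heads) = 0.61150.
P(Coin 1 | heads) = 0.2040 / 0.61150 = 0.334.

Posterior probability ≈ 0.334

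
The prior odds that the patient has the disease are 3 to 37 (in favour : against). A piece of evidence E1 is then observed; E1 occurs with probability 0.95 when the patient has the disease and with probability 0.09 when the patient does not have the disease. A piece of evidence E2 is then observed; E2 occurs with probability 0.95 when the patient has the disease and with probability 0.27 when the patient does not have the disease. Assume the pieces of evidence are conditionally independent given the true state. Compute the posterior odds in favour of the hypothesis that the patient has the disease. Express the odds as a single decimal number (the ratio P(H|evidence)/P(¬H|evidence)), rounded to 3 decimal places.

Prior odds = 3/37 = 0.081081. In log-odds, ln(0.081081) = -2.5123.
Add log likelihood ratios: ln(10.556) + ln(3.5185) = 3.6147.
Posterior log-odds = 1.1024, so posterior odds = exp(1.1024) = 3.0113.

Posterior odds ≈ 3.011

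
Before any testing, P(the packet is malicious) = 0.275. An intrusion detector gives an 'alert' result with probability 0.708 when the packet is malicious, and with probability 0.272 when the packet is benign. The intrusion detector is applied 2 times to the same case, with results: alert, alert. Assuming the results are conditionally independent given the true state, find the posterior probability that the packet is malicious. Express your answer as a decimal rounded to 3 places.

With H the event that the packet is malicious, the joint likelihood of the observed sequence is P(data|H) = 0.708·0.708 = 0.50126 and P(data|¬H) = 0.272·0.272 = 0.073984.
Bayes: P(H|data) = 0.275·0.50126 / (0.275·0.50126 + 0.725·0.073984) = 0.13785/0.19149 = 0.7199.

Posterior P(H) ≈ 0.720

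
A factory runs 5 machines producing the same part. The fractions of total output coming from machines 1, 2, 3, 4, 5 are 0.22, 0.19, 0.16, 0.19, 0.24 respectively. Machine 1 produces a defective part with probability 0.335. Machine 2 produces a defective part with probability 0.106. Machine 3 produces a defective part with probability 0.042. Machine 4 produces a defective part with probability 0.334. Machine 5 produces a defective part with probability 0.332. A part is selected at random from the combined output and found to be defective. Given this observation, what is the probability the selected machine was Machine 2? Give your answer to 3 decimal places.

Tabulate prior·likelihood by source: [1] prior 0.22, lik 0.335, product 0.07370; [2] prior 0.19, lik 0.106, product 0.02014; [3] prior 0.16, lik 0.042, product 0.006720; [4] prior 0.19, lik 0.334, product 0.06346; [5] prior 0.24, lik 0.332, product 0.07968.
Normalizing constant = 0.24370; the posterior for Machine 2 is its product over the sum, 0.02014/0.24370 = 0.083.

Posterior probability ≈ 0.083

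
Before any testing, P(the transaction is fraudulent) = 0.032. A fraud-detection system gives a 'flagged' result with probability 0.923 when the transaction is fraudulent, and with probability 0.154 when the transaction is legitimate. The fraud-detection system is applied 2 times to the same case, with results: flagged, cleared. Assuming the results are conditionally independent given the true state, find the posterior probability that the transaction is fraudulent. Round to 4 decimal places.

Let H be the event that the transaction is fraudulent; start with P(H) = 0.032. P('flagged'|H) = 0.923, P('flagged'|¬H) = 0.154.
Update on result 1 ('flagged'): P(H) ← 0.923·0.0320 / (0.923·0.0320 + 0.154·0.9680) = 0.029536/0.17861 = 0.1654.
Update on result 2 ('cleared'): P(H) ← 0.077·0.1654 / (0.077·0.1654 + 0.846·0.8346) = 0.012733/0.71883 = 0.0177.

Posterior P(H) ≈ 0.0177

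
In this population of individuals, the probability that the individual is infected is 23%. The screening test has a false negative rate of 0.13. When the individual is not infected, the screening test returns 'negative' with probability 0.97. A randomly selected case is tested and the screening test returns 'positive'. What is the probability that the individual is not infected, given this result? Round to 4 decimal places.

Write H for 'the individual is infected'. Prior odds H:¬H = 0.23/0.77 = 0.29870. For the 'positive' outcome, the likelihood ratio is 0.87/0.03 = 29.000.
Posterior odds = 0.29870 × 29.000 = 8.6623, so P(H|E) = 8.6623/(1+8.6623) = 0.8965. Then P(¬H|E) = 1 − 0.8965 = 0.1035.

P(¬H | E) ≈ 0.1035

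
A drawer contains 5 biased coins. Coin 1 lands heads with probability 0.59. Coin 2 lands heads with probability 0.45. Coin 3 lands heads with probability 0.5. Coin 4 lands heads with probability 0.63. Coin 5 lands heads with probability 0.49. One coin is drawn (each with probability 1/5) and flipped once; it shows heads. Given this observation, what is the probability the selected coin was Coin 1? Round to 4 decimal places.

Posterior probability ≈ 0.2218

P(heads|C1) = 0.59; P(heads|C2) = 0.45; P(heads|C3) = 0.5; P(heads|C4) = 0.63; P(heads|C5) = 0.49.
Prior × likelihood for each source: 0.2·0.59=0.1180, 0.2·0.45=0.09000, 0.2·0.5=0.1000, 0.2·0.63=0.1260, 0.2·0.49=0.09800. Summing gives P(heads) = 0.53200.
P(Coin 1 | heads) = 0.1180 / 0.53200 = 0.2218.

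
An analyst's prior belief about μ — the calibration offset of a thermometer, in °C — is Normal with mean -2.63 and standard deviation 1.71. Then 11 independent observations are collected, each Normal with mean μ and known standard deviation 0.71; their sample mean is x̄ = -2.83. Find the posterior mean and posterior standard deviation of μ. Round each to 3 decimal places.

Prior precision 1/τ₀² = 1/1.71² = 0.341986; data precision n/σ² = 11/0.71² = 21.8211.
Posterior precision = 0.341986 + 21.8211 = 22.1631, giving posterior SD = 1/√22.1631 = 0.212.
Posterior mean = (0.341986·-2.63 + 21.8211·-2.83) / 22.1631 = -2.827.

Posterior mean ≈ -2.827; posterior SD ≈ 0.212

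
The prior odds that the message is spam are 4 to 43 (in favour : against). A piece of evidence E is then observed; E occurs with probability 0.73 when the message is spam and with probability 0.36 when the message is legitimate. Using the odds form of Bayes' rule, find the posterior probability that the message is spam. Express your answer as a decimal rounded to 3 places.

Prior odds = 4/43 = 0.093023.
Likelihood ratio for E = 0.73/0.36 = 2.0278.
Posterior odds = prior odds × LR = 0.18863.
Posterior probability = odds/(1+odds) = 0.18863/1.1886 = 0.159.

Posterior probability ≈ 0.159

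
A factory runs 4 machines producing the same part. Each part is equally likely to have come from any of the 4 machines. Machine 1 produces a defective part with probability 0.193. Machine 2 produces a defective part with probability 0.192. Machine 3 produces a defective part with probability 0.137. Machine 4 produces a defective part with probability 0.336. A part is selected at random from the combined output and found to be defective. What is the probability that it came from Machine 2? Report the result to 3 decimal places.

Tabulate prior·likelihood by source: [1] prior 0.25, lik 0.193, product 0.04825; [2] prior 0.25, lik 0.192, product 0.04800; [3] prior 0.25, lik 0.137, product 0.03425; [4] prior 0.25, lik 0.336, product 0.08400.
Normalizing constant = 0.21450; the posterior for Machine 2 is its product over the sum, 0.04800/0.21450 = 0.224.

Posterior probability ≈ 0.224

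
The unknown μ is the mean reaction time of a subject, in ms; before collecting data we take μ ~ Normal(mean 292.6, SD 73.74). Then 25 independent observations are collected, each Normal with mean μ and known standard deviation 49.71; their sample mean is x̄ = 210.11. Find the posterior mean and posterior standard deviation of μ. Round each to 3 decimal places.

Posterior mean ≈ 211.583; posterior SD ≈ 9.853

Prior precision 1/τ₀² = 1/73.74² = 0.00018391; data precision n/σ² = 25/49.71² = 0.0101170.
Posterior precision = 0.00018391 + 0.0101170 = 0.0103009, giving posterior SD = 1/√0.0103009 = 9.853.
Posterior mean = (0.00018391·292.6 + 0.0101170·210.11) / 0.0103009 = 211.583.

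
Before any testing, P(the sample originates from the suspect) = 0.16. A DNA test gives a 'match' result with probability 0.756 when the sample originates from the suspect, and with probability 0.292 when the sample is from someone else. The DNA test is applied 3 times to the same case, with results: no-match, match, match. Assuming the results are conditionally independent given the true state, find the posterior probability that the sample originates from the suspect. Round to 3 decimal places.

Posterior P(H) ≈ 0.306

Let H be the event that the sample originates from the suspect; start with P(H) = 0.16. P('match'|H) = 0.756, P('match'|¬H) = 0.292.
Update on result 1 ('no-match'): P(H) ← 0.244·0.1600 / (0.244·0.1600 + 0.708·0.8400) = 0.039040/0.63376 = 0.0616.
Update on result 2 ('match'): P(H) ← 0.756·0.0616 / (0.756·0.0616 + 0.292·0.9384) = 0.046570/0.32058 = 0.1453.
Update on result 3 ('match'): P(H) ← 0.756·0.1453 / (0.756·0.1453 + 0.292·0.8547) = 0.10982/0.35940 = 0.3056.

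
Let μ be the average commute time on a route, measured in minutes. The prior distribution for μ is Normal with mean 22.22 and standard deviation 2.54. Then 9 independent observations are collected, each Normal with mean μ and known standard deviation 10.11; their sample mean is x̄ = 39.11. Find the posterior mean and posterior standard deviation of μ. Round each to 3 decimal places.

With known σ, the Normal prior is conjugate. Weight on the data is w = (n/σ²)/(n/σ² + 1/τ₀²) = 0.0880522/(0.0880522+0.155000) = 0.36228.
Posterior mean = w·x̄ + (1−w)·μ₀ = 0.36228·39.11 + 0.63772·22.22 = 28.339. Posterior variance = 1/(0.0880522+0.155000) = 4.11434, so SD = 2.028.

Posterior mean ≈ 28.339; posterior SD ≈ 2.028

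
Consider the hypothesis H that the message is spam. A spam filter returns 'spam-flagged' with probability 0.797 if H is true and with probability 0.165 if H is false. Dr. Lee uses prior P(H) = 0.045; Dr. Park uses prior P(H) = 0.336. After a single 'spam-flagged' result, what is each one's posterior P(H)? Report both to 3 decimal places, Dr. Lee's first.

P('+'|H) = 0.797, P('+'|¬H) = 0.165.
Dr. Lee: numerator 0.797·0.045 = 0.035865; evidence = 0.035865+0.165·0.955 = 0.19344; posterior = 0.185.
Dr. Park: numerator 0.797·0.336 = 0.26779; evidence = 0.26779+0.165·0.664 = 0.37735; posterior = 0.710.

Dr. Lee: 0.185; Dr. Park: 0.710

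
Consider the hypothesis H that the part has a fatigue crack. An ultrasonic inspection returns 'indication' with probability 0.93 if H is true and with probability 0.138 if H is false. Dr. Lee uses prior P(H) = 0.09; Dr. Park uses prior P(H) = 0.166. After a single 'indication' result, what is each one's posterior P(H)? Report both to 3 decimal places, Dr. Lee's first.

The likelihood ratio for an 'indication' result is 0.93/0.138 = 6.7391.
Dr. Lee: prior odds 0.09/0.91 = 0.098901; posterior odds 0.66651; posterior probability 0.400.
Dr. Park: prior odds 0.166/0.834 = 0.19904; posterior odds 1.3414; posterior probability 0.573.

Dr. Lee: 0.400; Dr. Park: 0.573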